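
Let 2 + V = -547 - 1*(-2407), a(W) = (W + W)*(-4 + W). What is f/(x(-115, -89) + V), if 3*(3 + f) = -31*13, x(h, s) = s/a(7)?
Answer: -5768/77947 ≈ -0.073999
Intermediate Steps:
a(W) = 2*W*(-4 + W) (a(W) = (2*W)*(-4 + W) = 2*W*(-4 + W))
V = 1858 (V = -2 + (-547 - 1*(-2407)) = -2 + (-547 + 2407) = -2 + 1860 = 1858)
x(h, s) = s/42 (x(h, s) = s/((2*7*(-4 + 7))) = s/((2*7*3)) = s/42)
f = -412/3 (f = -3 + (-31*13)/3 = -3 + (1/3)*(-403) = -3 - 403/3 = -412/3 ≈ -137.33)
f/(x(-115, -89) + V) = -412/(3*((1/42)*(-89) + 1858)) = -412/(3*(-89/42 + 1858)) = -412/(3*77947/42) = -412/3*42/77947 = -5768/77947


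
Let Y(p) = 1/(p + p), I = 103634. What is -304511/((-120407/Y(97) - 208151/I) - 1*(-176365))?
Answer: 31557692974/2402505051113 ≈ 0.013135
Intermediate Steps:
Y(p) = 1/(2*p)
-304511/((-120407/Y(97) - 208151/I) - 1*(-176365)) = -304511/((-120407/((½)/97) - 208151/103634) - 1*(-176365)) = -304511/((-120407/((½)*(1/97)) - 208151*1/103634) + 176365) = -304511/((-120407/1/194 - 208151/103634) + 176365) = -304511/((-120407*194 - 208151/103634) + 176365) = -304511/((-23358958 - 208151/103634) + 176365) = -304511/(-2420782461523/103634 + 176365) = -304511/(-2402505051113/103634) = -304511*(-103634/2402505051113) = 31557692974/2402505051113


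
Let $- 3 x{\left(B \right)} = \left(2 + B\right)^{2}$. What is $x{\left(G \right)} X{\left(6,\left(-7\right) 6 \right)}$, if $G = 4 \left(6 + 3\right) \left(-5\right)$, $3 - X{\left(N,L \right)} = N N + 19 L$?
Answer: $-8079420$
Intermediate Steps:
$X{\left(N,L \right)} = 3 - N^{2} - 19 L$ ($X{\left(N,L \right)} = 3 - \left(N N + 19 L\right) = 3 - \left(N^{2} + 19 L\right) = 3 - N^{2} - 19 L$)
$G = -180$ ($G = 4 \cdot 9 \left(-5\right) = 4 \left(-45\right) = -180$)
$x{\left(B \right)} = - \frac{\left(2 + B\right)^{2}}{3}$
$x{\left(G \right)} X{\left(6,\left(-7\right) 6 \right)} = - \frac{\left(2 - 180\right)^{2}}{3} \left(3 - 6^{2} - 19 \left(\left(-7\right) 6\right)\right) = - \frac{\left(-178\right)^{2}}{3} \left(3 - 36 - -798\right) = \left(- \frac{1}{3}\right) 31684 \left(3 - 36 + 798\right) = \left(- \frac{31684}{3}\right) 765 = -8079420$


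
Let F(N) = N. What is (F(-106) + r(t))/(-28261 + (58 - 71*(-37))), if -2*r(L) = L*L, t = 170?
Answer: 3639/6394 ≈ 0.56913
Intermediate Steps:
r(L) = -L²/2 (r(L) = -L*L/2 = -L²/2)
(F(-106) + r(t))/(-28261 + (58 - 71*(-37))) = (-106 - ½*170²)/(-28261 + (58 - 71*(-37))) = (-106 - ½*28900)/(-28261 + (58 + 2627)) = (-106 - 14450)/(-28261 + 2685) = -14556/(-25576) = -14556*(-1/25576) = 3639/6394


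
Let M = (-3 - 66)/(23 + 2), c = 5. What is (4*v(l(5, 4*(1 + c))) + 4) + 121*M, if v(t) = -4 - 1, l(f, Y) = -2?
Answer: -8749/25 ≈ -349.96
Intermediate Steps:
v(t) = -5
M = -69/25 ≈ -2.7600
(4*v(l(5, 4*(1 + c))) + 4) + 121*M = (4*(-5) + 4) + 121*(-69/25) = (-20 + 4) - 8349/25 = -16 - 8349/25 = -8749/25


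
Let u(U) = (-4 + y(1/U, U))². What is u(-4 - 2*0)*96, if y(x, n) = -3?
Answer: 4704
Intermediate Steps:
u(U) = 49 (u(U) = (-4 - 3)² = (-7)² = 49)
u(-4 - 2*0)*96 = 49*96 = 4704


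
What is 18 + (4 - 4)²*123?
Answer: 18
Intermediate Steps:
18 + (4 - 4)²*123 = 18 + 0²*123 = 18 + 0*123 = 18 + 0 = 18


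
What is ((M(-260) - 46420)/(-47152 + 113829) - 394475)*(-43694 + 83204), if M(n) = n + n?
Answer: -1039210056907650/66677 ≈ -1.5586e+10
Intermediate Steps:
M(n) = 2*n
((M(-260) - 46420)/(-47152 + 113829) - 394475)*(-43694 + 83204) = ((2*(-260) - 46420)/(-47152 + 113829) - 394475)*(-43694 + 83204) = ((-520 - 46420)/66677 - 394475)*39510 = (-46940*1/66677 - 394475)*39510 = (-46940/66677 - 394475)*39510 = -26302456515/66677*39510 = -1039210056907650/66677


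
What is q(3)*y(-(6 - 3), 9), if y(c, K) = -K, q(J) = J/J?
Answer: -9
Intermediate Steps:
q(J) = 1
q(3)*y(-(6 - 3), 9) = 1*(-1*9) = 1*(-9) = -9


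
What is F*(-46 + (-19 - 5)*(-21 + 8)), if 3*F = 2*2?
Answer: 1064/3 ≈ 354.67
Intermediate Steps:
F = 4/3 (F = (2*2)/3 = (⅓)*4 = 4/3 ≈ 1.3333)
F*(-46 + (-19 - 5)*(-21 + 8)) = 4*(-46 + (-19 - 5)*(-21 + 8))/3 = 4*(-46 - 24*(-13))/3 = 4*(-46 + 312)/3 = (4/3)*266 = 1064/3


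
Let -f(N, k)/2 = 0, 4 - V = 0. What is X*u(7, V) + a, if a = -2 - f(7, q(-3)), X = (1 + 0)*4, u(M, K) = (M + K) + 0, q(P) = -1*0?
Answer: 42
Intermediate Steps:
V = 4 (V = 4 - 1*0 = 4 + 0 = 4)
q(P) = 0
f(N, k) = 0 (f(N, k) = -2*0 = 0)
u(M, K) = K + M (u(M, K) = (K + M) + 0 = K + M)
X = 4 (X = 1*4 = 4)
a = -2 (a = -2 - 1*0 = -2 + 0 = -2)
X*u(7, V) + a = 4*(4 + 7) - 2 = 4*11 - 2 = 44 - 2 = 42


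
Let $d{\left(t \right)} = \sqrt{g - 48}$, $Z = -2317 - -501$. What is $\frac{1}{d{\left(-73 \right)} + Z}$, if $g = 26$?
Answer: $- \frac{908}{1648939} - \frac{i \sqrt{22}}{3297878} \approx -0.00055066 - 1.4223 \cdot 10^{-6} i$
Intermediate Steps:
$Z = -1816$ ($Z = -2317 + 501 = -1816$)
$d{\left(t \right)} = i \sqrt{22}$ ($d{\left(t \right)} = \sqrt{26 - 48} = \sqrt{-22} = i \sqrt{22}$)
$\frac{1}{d{\left(-73 \right)} + Z} = \frac{1}{i \sqrt{22} - 1816} = \frac{1}{-1816 + i \sqrt{22}}$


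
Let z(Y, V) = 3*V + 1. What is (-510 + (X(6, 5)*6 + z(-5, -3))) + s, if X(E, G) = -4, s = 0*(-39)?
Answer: -542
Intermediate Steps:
z(Y, V) = 1 + 3*V
s = 0
(-510 + (X(6, 5)*6 + z(-5, -3))) + s = (-510 + (-4*6 + (1 + 3*(-3)))) + 0 = (-510 + (-24 + (1 - 9))) + 0 = (-510 + (-24 - 8)) + 0 = (-510 - 32) + 0 = -542 + 0 = -542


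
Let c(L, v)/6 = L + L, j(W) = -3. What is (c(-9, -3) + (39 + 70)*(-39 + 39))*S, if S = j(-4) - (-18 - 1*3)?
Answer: -1944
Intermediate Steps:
c(L, v) = 12*L (c(L, v) = 6*(L + L) = 6*(2*L) = 12*L)
S = 18 (S = -3 - (-18 - 1*3) = -3 - (-18 - 3) = -3 - 1*(-21) = -3 + 21 = 18)
(c(-9, -3) + (39 + 70)*(-39 + 39))*S = (12*(-9) + (39 + 70)*(-39 + 39))*18 = (-108 + 109*0)*18 = (-108 + 0)*18 = -108*18 = -1944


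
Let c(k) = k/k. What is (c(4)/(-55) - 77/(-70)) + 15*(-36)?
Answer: -59281/110 ≈ -538.92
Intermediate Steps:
c(k) = 1
(c(4)/(-55) - 77/(-70)) + 15*(-36) = (1/(-55) - 77/(-70)) + 15*(-36) = (1*(-1/55) - 77*(-1/70)) - 540 = (-1/55 + 11/10) - 540 = 119/110 - 540 = -59281/110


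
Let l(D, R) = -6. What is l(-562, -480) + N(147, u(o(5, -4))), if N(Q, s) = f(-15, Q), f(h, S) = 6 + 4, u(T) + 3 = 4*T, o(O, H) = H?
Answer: 4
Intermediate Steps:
u(T) = -3 + 4*T
f(h, S) = 10
N(Q, s) = 10
l(-562, -480) + N(147, u(o(5, -4))) = -6 + 10 = 4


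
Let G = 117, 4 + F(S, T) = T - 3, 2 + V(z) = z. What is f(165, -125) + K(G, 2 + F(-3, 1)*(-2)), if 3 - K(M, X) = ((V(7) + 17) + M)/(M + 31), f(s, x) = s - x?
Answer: 43225/148 ≈ 292.06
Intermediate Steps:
V(z) = -2 + z
F(S, T) = -7 + T (F(S, T) = -4 + (T - 3) = -4 + (-3 + T) = -7 + T)
K(M, X) = 3 - (22 + M)/(31 + M) (K(M, X) = 3 - (((-2 + 7) + 17) + M)/(M + 31) = 3 - ((5 + 17) + M)/(31 + M) = 3 - (22 + M)/(31 + M))
f(165, -125) + K(G, 2 + F(-3, 1)*(-2)) = (165 - 1*(-125)) + (71 + 2*117)/(31 + 117) = (165 + 125) + (71 + 234)/148 = 290 + (1/148)*305 = 290 + 305/148 = 43225/148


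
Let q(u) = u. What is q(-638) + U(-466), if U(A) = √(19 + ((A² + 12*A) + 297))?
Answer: -638 + 2*√52970 ≈ -177.70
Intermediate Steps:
U(A) = √(316 + A² + 12*A) (U(A) = √(19 + (297 + A² + 12*A)) = √(316 + A² + 12*A))
q(-638) + U(-466) = -638 + √(316 + (-466)² + 12*(-466)) = -638 + √(316 + 217156 - 5592) = -638 + √211880 = -638 + 2*√52970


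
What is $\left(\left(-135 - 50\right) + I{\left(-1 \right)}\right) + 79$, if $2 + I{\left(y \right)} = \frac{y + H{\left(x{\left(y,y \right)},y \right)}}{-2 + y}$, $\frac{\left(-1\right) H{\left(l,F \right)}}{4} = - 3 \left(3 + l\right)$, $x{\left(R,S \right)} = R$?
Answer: $- \frac{347}{3} \approx -115.67$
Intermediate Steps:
$H{\left(l,F \right)} = 36 + 12 l$ ($H{\left(l,F \right)} = - 4 \left(- 3 \left(3 + l\right)\right) = - 4 \left(-9 - 3 l\right) = 36 + 12 l$)
$I{\left(y \right)} = -2 + \frac{36 + 13 y}{-2 + y}$ ($I{\left(y \right)} = -2 + \frac{y + \left(36 + 12 y\right)}{-2 + y} = -2 + \frac{36 + 13 y}{-2 + y}$)
$\left(\left(-135 - 50\right) + I{\left(-1 \right)}\right) + 79 = \left(\left(-135 - 50\right) + \frac{40 + 11 \left(-1\right)}{-2 - 1}\right) + 79 = \left(\left(-135 - 50\right) + \frac{40 - 11}{-3}\right) + 79 = \left(-185 - \frac{29}{3}\right) + 79 = - \frac{584}{3} + 79 = - \frac{347}{3}$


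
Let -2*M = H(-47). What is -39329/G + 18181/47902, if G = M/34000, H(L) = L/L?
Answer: 128107767562181/47902 ≈ 2.6744e+9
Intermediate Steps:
H(L) = 1
M = -½ (M = -½*1 = -½ ≈ -0.50000)
G = -1/68000 (G = -½/34000 = -½*1/34000 = -1/68000 ≈ -1.4706e-5)
-39329/G + 18181/47902 = -39329/(-1/68000) + 18181/47902 = -39329*(-68000) + 18181*(1/47902) = 2674372000 + 18181/47902 = 128107767562181/47902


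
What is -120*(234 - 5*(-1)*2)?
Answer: -29280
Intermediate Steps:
-120*(234 - 5*(-1)*2) = -120*(234 + 5*2) = -120*(234 + 10) = -120*244 = -29280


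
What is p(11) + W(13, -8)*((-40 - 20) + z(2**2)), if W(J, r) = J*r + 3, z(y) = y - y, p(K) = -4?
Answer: 6056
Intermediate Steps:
z(y) = 0
W(J, r) = 3 + J*r
p(11) + W(13, -8)*((-40 - 20) + z(2**2)) = -4 + (3 + 13*(-8))*((-40 - 20) + 0) = -4 + (3 - 104)*(-60 + 0) = -4 - 101*(-60) = -4 + 6060 = 6056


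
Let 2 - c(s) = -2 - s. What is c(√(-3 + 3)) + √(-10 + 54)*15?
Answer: 4 + 30*√11 ≈ 103.50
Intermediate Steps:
c(s) = 4 + s (c(s) = 2 - (-2 - s) = 2 + (2 + s) = 4 + s)
c(√(-3 + 3)) + √(-10 + 54)*15 = (4 + √(-3 + 3)) + √(-10 + 54)*15 = (4 + √0) + √44*15 = (4 + 0) + (2*√11)*15 = 4 + 30*√11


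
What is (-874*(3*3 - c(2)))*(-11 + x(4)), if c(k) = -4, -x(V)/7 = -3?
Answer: -113620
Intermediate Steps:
x(V) = 21 (x(V) = -7*(-3) = 21)
(-874*(3*3 - c(2)))*(-11 + x(4)) = (-874*(3*3 - 1*(-4)))*(-11 + 21) = -874*(9 + 4)*10 = -874*13*10 = -46*247*10 = -11362*10 = -113620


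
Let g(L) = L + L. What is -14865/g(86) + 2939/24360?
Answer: -90401473/1047480 ≈ -86.304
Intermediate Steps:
g(L) = 2*L
-14865/g(86) + 2939/24360 = -14865/(2*86) + 2939/24360 = -14865/172 + 2939*(1/24360) = -14865*1/172 + 2939/24360 = -14865/172 + 2939/24360 = -90401473/1047480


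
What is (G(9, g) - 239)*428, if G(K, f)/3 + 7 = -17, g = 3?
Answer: -133108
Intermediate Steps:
G(K, f) = -72 (G(K, f) = -21 + 3*(-17) = -21 - 51 = -72)
(G(9, g) - 239)*428 = (-72 - 239)*428 = -311*428 = -133108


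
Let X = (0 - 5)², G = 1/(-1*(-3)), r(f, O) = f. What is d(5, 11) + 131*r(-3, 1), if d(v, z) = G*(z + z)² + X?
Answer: -620/3 ≈ -206.67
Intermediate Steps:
G = ⅓ (G = 1/3 = ⅓ ≈ 0.33333)
X = 25 (X = (-5)² = 25)
d(v, z) = 25 + 4*z²/3 (d(v, z) = (z + z)²/3 + 25 = (2*z)²/3 + 25 = (4*z²)/3 + 25 = 4*z²/3 + 25 = 25 + 4*z²/3)
d(5, 11) + 131*r(-3, 1) = (25 + (4/3)*11²) + 131*(-3) = (25 + (4/3)*121) - 393 = (25 + 484/3) - 393 = 559/3 - 393 = -620/3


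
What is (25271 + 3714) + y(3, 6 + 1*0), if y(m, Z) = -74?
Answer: 28911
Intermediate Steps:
(25271 + 3714) + y(3, 6 + 1*0) = (25271 + 3714) - 74 = 28985 - 74 = 28911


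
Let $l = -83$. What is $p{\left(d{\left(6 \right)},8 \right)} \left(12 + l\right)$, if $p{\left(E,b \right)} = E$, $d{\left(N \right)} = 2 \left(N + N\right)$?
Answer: $-1704$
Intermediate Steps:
$d{\left(N \right)} = 4 N$ ($d{\left(N \right)} = 2 \cdot 2 N = 4 N$)
$p{\left(d{\left(6 \right)},8 \right)} \left(12 + l\right) = 4 \cdot 6 \left(12 - 83\right) = 24 \left(-71\right) = -1704$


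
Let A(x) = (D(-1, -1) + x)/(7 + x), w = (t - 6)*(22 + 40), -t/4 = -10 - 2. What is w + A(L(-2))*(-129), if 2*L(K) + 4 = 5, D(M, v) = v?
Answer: 13063/5 ≈ 2612.6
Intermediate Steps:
t = 48 (t = -4*(-10 - 2) = -4*(-12) = 48)
w = 2604 (w = (48 - 6)*(22 + 40) = 42*62 = 2604)
L(K) = 1/2 (L(K) = -2 + (1/2)*5 = -2 + 5/2 = 1/2)
A(x) = (-1 + x)/(7 + x)
w + A(L(-2))*(-129) = 2604 + ((-1 + 1/2)/(7 + 1/2))*(-129) = 2604 + (-1/2/(15/2))*(-129) = 2604 + ((2/15)*(-1/2))*(-129) = 2604 - 1/15*(-129) = 2604 + 43/5 = 13063/5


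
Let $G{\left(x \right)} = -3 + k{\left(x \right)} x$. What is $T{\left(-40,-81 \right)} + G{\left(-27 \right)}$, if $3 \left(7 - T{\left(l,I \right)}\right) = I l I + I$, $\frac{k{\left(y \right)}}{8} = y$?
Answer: $93343$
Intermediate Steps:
$k{\left(y \right)} = 8 y$
$T{\left(l,I \right)} = 7 - \frac{I}{3} - \frac{l I^{2}}{3}$ ($T{\left(l,I \right)} = 7 - \frac{I l I + I}{3} = 7 - \frac{l I^{2} + I}{3} = 7 - \frac{I + l I^{2}}{3} = 7 - \left(\frac{I}{3} + \frac{l I^{2}}{3}\right) = 7 - \frac{I}{3} - \frac{l I^{2}}{3}$)
$G{\left(x \right)} = -3 + 8 x^{2}$ ($G{\left(x \right)} = -3 + 8 x x = -3 + 8 x^{2}$)
$T{\left(-40,-81 \right)} + G{\left(-27 \right)} = \left(7 - -27 - - \frac{40 \left(-81\right)^{2}}{3}\right) - \left(3 - 8 \left(-27\right)^{2}\right) = \left(7 + 27 - \left(- \frac{40}{3}\right) 6561\right) + \left(-3 + 8 \cdot 729\right) = \left(7 + 27 + 87480\right) + \left(-3 + 5832\right) = 87514 + 5829 = 93343$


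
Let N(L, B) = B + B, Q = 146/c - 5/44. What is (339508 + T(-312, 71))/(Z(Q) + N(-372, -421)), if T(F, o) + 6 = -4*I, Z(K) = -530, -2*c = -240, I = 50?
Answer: -169651/686 ≈ -247.30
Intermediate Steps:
c = 120 (c = -1/2*(-240) = 120)
Q = 182/165 (Q = 146/120 - 5/44 = 146*(1/120) - 5*1/44 = 73/60 - 5/44 = 182/165 ≈ 1.1030)
N(L, B) = 2*B
T(F, o) = -206 (T(F, o) = -6 - 4*50 = -6 - 200 = -206)
(339508 + T(-312, 71))/(Z(Q) + N(-372, -421)) = (339508 - 206)/(-530 + 2*(-421)) = 339302/(-530 - 842) = 339302/(-1372) = 339302*(-1/1372) = -169651/686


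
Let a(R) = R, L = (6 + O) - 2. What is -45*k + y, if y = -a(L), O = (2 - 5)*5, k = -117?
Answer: 5276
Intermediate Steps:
O = -15 (O = -3*5 = -15)
L = -11 (L = (6 - 15) - 2 = -9 - 2 = -11)
y = 11 (y = -1*(-11) = 11)
-45*k + y = -45*(-117) + 11 = 5265 + 11 = 5276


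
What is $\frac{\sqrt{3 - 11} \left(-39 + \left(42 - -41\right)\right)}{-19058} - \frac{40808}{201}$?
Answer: $- \frac{40808}{201} - \frac{44 i \sqrt{2}}{9529} \approx -203.02 - 0.0065301 i$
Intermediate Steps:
$\frac{\sqrt{3 - 11} \left(-39 + \left(42 - -41\right)\right)}{-19058} - \frac{40808}{201} = \sqrt{-8} \left(-39 + \left(42 + 41\right)\right) \left(- \frac{1}{19058}\right) - \frac{40808}{201} = 2 i \sqrt{2} \left(-39 + 83\right) \left(- \frac{1}{19058}\right) - \frac{40808}{201} = 2 i \sqrt{2} \cdot 44 \left(- \frac{1}{19058}\right) - \frac{40808}{201} = 88 i \sqrt{2} \left(- \frac{1}{19058}\right) - \frac{40808}{201} = - \frac{44 i \sqrt{2}}{9529} - \frac{40808}{201} = - \frac{40808}{201} - \frac{44 i \sqrt{2}}{9529}$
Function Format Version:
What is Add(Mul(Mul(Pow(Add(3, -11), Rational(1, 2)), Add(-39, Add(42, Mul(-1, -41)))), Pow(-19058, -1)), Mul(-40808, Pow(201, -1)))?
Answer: Add(Rational(-40808, 201), Mul(Rational(-44, 9529), I, Pow(2, Rational(1, 2)))) ≈ Add(-203.02, Mul(-0.0065301, I))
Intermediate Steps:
Add(Mul(Mul(Pow(Add(3, -11), Rational(1, 2)), Add(-39, Add(42, Mul(-1, -41)))), Pow(-19058, -1)), Mul(-40808, Pow(201, -1))) = Add(Mul(Mul(Pow(-8, Rational(1, 2)), Add(-39, Add(42, 41))), Rational(-1, 19058)), Mul(-40808, Rational(1, 201))) = Add(Mul(Mul(Mul(2, I, Pow(2, Rational(1, 2))), Add(-39, 83)), Rational(-1, 19058)), Rational(-40808, 201)) = Add(Mul(Mul(Mul(2, I, Pow(2, Rational(1, 2))), 44), Rational(-1, 19058)), Rational(-40808, 201)) = Add(Mul(Mul(88, I, Pow(2, Rational(1, 2))), Rational(-1, 19058)), Rational(-40808, 201)) = Add(Mul(Rational(-44, 9529), I, Pow(2, Rational(1, 2))), Rational(-40808, 201)) = Add(Rational(-40808, 201), Mul(Rational(-44, 9529), I, Pow(2, Rational(1, 2))))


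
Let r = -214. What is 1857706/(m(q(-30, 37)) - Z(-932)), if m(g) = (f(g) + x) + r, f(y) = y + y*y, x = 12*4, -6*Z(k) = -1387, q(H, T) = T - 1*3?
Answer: 11146236/4757 ≈ 2343.1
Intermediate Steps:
q(H, T) = -3 + T (q(H, T) = T - 3 = -3 + T)
Z(k) = 1387/6 (Z(k) = -⅙*(-1387) = 1387/6)
x = 48
f(y) = y + y²
m(g) = -166 + g*(1 + g) (m(g) = (g*(1 + g) + 48) - 214 = (48 + g*(1 + g)) - 214 = -166 + g*(1 + g))
1857706/(m(q(-30, 37)) - Z(-932)) = 1857706/((-166 + (-3 + 37)*(1 + (-3 + 37))) - 1*1387/6) = 1857706/((-166 + 34*(1 + 34)) - 1387/6) = 1857706/((-166 + 34*35) - 1387/6) = 1857706/((-166 + 1190) - 1387/6) = 1857706/(1024 - 1387/6) = 1857706/(4757/6) = 1857706*(6/4757) = 11146236/4757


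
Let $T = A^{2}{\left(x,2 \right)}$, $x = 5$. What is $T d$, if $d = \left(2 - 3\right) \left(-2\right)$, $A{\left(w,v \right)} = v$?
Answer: $8$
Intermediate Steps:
$T = 4$ ($T = 2^{2} = 4$)
$d = 2$ ($d = \left(-1\right) \left(-2\right) = 2$)
$T d = 4 \cdot 2 = 8$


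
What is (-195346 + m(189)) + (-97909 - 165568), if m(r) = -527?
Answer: -459350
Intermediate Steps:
(-195346 + m(189)) + (-97909 - 165568) = (-195346 - 527) + (-97909 - 165568) = -195873 - 263477 = -459350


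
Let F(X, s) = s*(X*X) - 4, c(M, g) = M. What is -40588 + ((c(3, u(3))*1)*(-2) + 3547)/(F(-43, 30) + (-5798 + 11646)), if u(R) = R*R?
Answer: -2488609091/61314 ≈ -40588.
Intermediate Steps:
u(R) = R**2
F(X, s) = -4 + s*X**2 (F(X, s) = s*X**2 - 4 = -4 + s*X**2)
-40588 + ((c(3, u(3))*1)*(-2) + 3547)/(F(-43, 30) + (-5798 + 11646)) = -40588 + ((3*1)*(-2) + 3547)/((-4 + 30*(-43)**2) + (-5798 + 11646)) = -40588 + (3*(-2) + 3547)/((-4 + 30*1849) + 5848) = -40588 + (-6 + 3547)/((-4 + 55470) + 5848) = -40588 + 3541/(55466 + 5848) = -40588 + 3541/61314 = -2488609091/61314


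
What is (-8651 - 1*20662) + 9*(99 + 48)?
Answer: -27990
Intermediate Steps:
(-8651 - 1*20662) + 9*(99 + 48) = (-8651 - 20662) + 9*147 = -29313 + 1323 = -27990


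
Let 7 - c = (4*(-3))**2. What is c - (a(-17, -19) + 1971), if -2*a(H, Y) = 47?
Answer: -4169/2 ≈ -2084.5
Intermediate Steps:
a(H, Y) = -47/2 (a(H, Y) = -1/2*47 = -47/2)
c = -137 (c = 7 - (4*(-3))**2 = 7 - 1*(-12)**2 = 7 - 1*144 = 7 - 144 = -137)
c - (a(-17, -19) + 1971) = -137 - (-47/2 + 1971) = -137 - 1*3895/2 = -137 - 3895/2 = -4169/2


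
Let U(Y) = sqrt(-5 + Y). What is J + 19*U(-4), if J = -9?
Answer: -9 + 57*I ≈ -9.0 + 57.0*I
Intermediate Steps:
J + 19*U(-4) = -9 + 19*sqrt(-5 - 4) = -9 + 19*sqrt(-9) = -9 + 19*(3*I) = -9 + 57*I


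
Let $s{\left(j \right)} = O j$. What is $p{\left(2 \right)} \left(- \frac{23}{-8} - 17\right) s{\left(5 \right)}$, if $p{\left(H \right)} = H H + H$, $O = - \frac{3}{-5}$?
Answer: $- \frac{1017}{4} \approx -254.25$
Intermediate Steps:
$O = \frac{3}{5}$ ($O = \left(-3\right) \left(- \frac{1}{5}\right) = \frac{3}{5} \approx 0.6$)
$s{\left(j \right)} = \frac{3 j}{5}$
$p{\left(H \right)} = H + H^{2}$ ($p{\left(H \right)} = H^{2} + H = H + H^{2}$)
$p{\left(2 \right)} \left(- \frac{23}{-8} - 17\right) s{\left(5 \right)} = 2 \left(1 + 2\right) \left(- \frac{23}{-8} - 17\right) \frac{3}{5} \cdot 5 = 2 \cdot 3 \left(\left(-23\right) \left(- \frac{1}{8}\right) - 17\right) 3 = 6 \left(\frac{23}{8} - 17\right) 3 = 6 \left(- \frac{113}{8}\right) 3 = \left(- \frac{339}{4}\right) 3 = - \frac{1017}{4}$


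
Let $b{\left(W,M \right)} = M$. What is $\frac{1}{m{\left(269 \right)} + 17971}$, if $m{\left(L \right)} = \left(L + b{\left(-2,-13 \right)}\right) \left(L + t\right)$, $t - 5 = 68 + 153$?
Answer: $\frac{1}{144691} \approx 6.9113 \cdot 10^{-6}$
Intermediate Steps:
$t = 226$ ($t = 5 + \left(68 + 153\right) = 5 + 221 = 226$)
$m{\left(L \right)} = \left(-13 + L\right) \left(226 + L\right)$ ($m{\left(L \right)} = \left(L - 13\right) \left(L + 226\right) = \left(-13 + L\right) \left(226 + L\right)$)
$\frac{1}{m{\left(269 \right)} + 17971} = \frac{1}{\left(-2938 + 269^{2} + 213 \cdot 269\right) + 17971} = \frac{1}{\left(-2938 + 72361 + 57297\right) + 17971} = \frac{1}{126720 + 17971} = \frac{1}{144691}$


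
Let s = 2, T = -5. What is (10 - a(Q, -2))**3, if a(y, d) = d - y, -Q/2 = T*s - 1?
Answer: 39304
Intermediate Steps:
Q = 22 (Q = -2*(-5*2 - 1) = -2*(-10 - 1) = -2*(-11) = 22)
(10 - a(Q, -2))**3 = (10 - (-2 - 1*22))**3 = (10 - (-2 - 22))**3 = (10 - 1*(-24))**3 = (10 + 24)**3 = 34**3 = 39304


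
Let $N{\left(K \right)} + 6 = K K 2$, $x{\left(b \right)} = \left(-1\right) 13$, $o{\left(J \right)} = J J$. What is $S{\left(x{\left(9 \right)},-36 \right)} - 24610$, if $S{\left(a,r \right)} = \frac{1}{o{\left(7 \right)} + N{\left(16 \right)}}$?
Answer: $- \frac{13658549}{555} \approx -24610.0$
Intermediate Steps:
$o{\left(J \right)} = J^{2}$
$x{\left(b \right)} = -13$
$N{\left(K \right)} = -6 + 2 K^{2}$ ($N{\left(K \right)} = -6 + K K 2 = -6 + K^{2} \cdot 2 = -6 + 2 K^{2}$)
$S{\left(a,r \right)} = \frac{1}{555}$ ($S{\left(a,r \right)} = \frac{1}{7^{2} - \left(6 - 2 \cdot 16^{2}\right)} = \frac{1}{49 + \left(-6 + 2 \cdot 256\right)} = \frac{1}{49 + \left(-6 + 512\right)} = \frac{1}{49 + 506} = \frac{1}{555}$)
$S{\left(x{\left(9 \right)},-36 \right)} - 24610 = \frac{1}{555} - 24610 = - \frac{13658549}{555}$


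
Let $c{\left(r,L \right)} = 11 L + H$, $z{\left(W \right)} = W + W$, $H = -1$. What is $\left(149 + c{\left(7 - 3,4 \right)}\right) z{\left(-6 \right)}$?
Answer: $-2304$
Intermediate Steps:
$z{\left(W \right)} = 2 W$
$c{\left(r,L \right)} = -1 + 11 L$ ($c{\left(r,L \right)} = 11 L - 1 = -1 + 11 L$)
$\left(149 + c{\left(7 - 3,4 \right)}\right) z{\left(-6 \right)} = \left(149 + \left(-1 + 11 \cdot 4\right)\right) 2 \left(-6\right) = \left(149 + \left(-1 + 44\right)\right) \left(-12\right) = \left(149 + 43\right) \left(-12\right) = 192 \left(-12\right) = -2304$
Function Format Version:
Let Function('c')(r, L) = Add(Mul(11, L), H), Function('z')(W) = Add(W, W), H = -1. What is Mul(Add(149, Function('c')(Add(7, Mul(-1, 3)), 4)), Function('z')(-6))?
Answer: -2304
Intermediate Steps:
Function('z')(W) = Mul(2, W)
Function('c')(r, L) = Add(-1, Mul(11, L)) (Function('c')(r, L) = Add(Mul(11, L), -1) = Add(-1, Mul(11, L)))
Mul(Add(149, Function('c')(Add(7, Mul(-1, 3)), 4)), Function('z')(-6)) = Mul(Add(149, Add(-1, Mul(11, 4))), Mul(2, -6)) = Mul(Add(149, Add(-1, 44)), -12) = Mul(Add(149, 43), -12) = Mul(192, -12) = -2304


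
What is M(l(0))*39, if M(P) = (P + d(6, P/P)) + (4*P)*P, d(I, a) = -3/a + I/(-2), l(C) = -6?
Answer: 5148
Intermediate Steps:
d(I, a) = -3/a - I/2 (d(I, a) = -3/a + I*(-½) = -3/a - I/2)
M(P) = -6 + P + 4*P² (M(P) = (P + (-3/(P/P) - ½*6)) + (4*P)*P = (P + (-3/1 - 3)) + 4*P² = (P + (-3*1 - 3)) + 4*P² = (P + (-3 - 3)) + 4*P² = (P - 6) + 4*P² = (-6 + P) + 4*P² = -6 + P + 4*P²)
M(l(0))*39 = (-6 - 6 + 4*(-6)²)*39 = (-6 - 6 + 4*36)*39 = (-6 - 6 + 144)*39 = 132*39 = 5148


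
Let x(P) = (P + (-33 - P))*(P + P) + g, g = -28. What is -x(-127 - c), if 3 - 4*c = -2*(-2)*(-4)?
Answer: -17335/2 ≈ -8667.5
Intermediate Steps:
c = 19/4 (c = 3/4 - (-2*(-2))*(-4)/4 = 3/4 - (-4) = 3/4 - 1/4*(-16) = 3/4 + 4 = 19/4 ≈ 4.7500)
x(P) = -28 - 66*P (x(P) = (P + (-33 - P))*(P + P) - 28 = -66*P - 28 = -28 - 66*P)
-x(-127 - c) = -(-28 - 66*(-127 - 1*19/4)) = -(-28 - 66*(-127 - 19/4)) = -(-28 - 66*(-527/4)) = -(-28 + 17391/2) = -1*17335/2 = -17335/2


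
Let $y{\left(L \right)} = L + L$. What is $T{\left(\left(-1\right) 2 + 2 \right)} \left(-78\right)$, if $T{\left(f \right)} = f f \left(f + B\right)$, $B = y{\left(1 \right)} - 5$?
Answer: $0$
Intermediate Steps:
$y{\left(L \right)} = 2 L$
$B = -3$ ($B = 2 \cdot 1 - 5 = 2 - 5 = -3$)
$T{\left(f \right)} = f^{2} \left(-3 + f\right)$ ($T{\left(f \right)} = f f \left(f - 3\right) = f^{2} \left(-3 + f\right)$)
$T{\left(\left(-1\right) 2 + 2 \right)} \left(-78\right) = \left(\left(-1\right) 2 + 2\right)^{2} \left(-3 + \left(\left(-1\right) 2 + 2\right)\right) \left(-78\right) = \left(-2 + 2\right)^{2} \left(-3 + \left(-2 + 2\right)\right) \left(-78\right) = 0^{2} \left(-3 + 0\right) \left(-78\right) = 0 \left(-3\right) \left(-78\right) = 0 \left(-78\right) = 0$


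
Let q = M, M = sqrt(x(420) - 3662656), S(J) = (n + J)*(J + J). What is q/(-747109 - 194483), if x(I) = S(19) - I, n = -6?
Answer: -I*sqrt(3662582)/941592 ≈ -0.0020325*I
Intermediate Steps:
S(J) = 2*J*(-6 + J) (S(J) = (-6 + J)*(J + J) = (-6 + J)*(2*J) = 2*J*(-6 + J))
x(I) = 494 - I (x(I) = 2*19*(-6 + 19) - I = 2*19*13 - I = 494 - I)
M = I*sqrt(3662582) (M = sqrt((494 - 1*420) - 3662656) = sqrt((494 - 420) - 3662656) = sqrt(74 - 3662656) = sqrt(-3662582) = I*sqrt(3662582) ≈ 1913.8*I)
q = I*sqrt(3662582) ≈ 1913.8*I
q/(-747109 - 194483) = (I*sqrt(3662582))/(-747109 - 194483) = (I*sqrt(3662582))/(-941592) = (I*sqrt(3662582))*(-1/941592) = -I*sqrt(3662582)/941592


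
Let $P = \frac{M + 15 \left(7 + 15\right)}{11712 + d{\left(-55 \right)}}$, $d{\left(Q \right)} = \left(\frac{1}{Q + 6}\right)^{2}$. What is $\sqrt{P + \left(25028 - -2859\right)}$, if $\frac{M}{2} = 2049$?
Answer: $\frac{\sqrt{22052313758155819067}}{28120513} \approx 167.0$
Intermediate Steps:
$M = 4098$ ($M = 2 \cdot 2049 = 4098$)
$d{\left(Q \right)} = \frac{1}{\left(6 + Q\right)^{2}}$ ($d{\left(Q \right)} = \left(\frac{1}{6 + Q}\right)^{2} = \frac{1}{\left(6 + Q\right)^{2}}$)
$P = \frac{10631628}{28120513}$ ($P = \frac{4098 + 15 \left(7 + 15\right)}{11712 + \frac{1}{\left(6 - 55\right)^{2}}} = \frac{4098 + 15 \cdot 22}{11712 + \frac{1}{2401}} = \frac{4098 + 330}{11712 + \frac{1}{2401}} = \frac{4428}{\frac{28120513}{2401}} = 4428 \cdot \frac{2401}{28120513} = \frac{10631628}{28120513} \approx 0.37807$)
$\sqrt{P + \left(25028 - -2859\right)} = \sqrt{\frac{10631628}{28120513} + \left(25028 - -2859\right)} = \sqrt{\frac{10631628}{28120513} + \left(25028 + 2859\right)} = \sqrt{\frac{10631628}{28120513} + 27887} = \sqrt{\frac{784207377659}{28120513}} = \frac{\sqrt{22052313758155819067}}{28120513}$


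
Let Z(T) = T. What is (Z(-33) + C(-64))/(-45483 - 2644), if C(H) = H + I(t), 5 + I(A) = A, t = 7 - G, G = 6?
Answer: 101/48127 ≈ 0.0020986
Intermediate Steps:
t = 1 (t = 7 - 1*6 = 7 - 6 = 1)
I(A) = -5 + A
C(H) = -4 + H (C(H) = H + (-5 + 1) = H - 4 = -4 + H)
(Z(-33) + C(-64))/(-45483 - 2644) = (-33 + (-4 - 64))/(-45483 - 2644) = (-33 - 68)/(-48127) = -101*(-1/48127) = 101/48127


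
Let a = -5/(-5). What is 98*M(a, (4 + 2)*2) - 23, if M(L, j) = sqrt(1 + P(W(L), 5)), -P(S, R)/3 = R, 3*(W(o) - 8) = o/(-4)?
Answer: -23 + 98*I*sqrt(14) ≈ -23.0 + 366.68*I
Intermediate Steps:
W(o) = 8 - o/12 (W(o) = 8 + (o/(-4))/3 = 8 + (o*(-1/4))/3 = 8 + (-o/4)/3 = 8 - o/12)
P(S, R) = -3*R
a = 1 (a = -5*(-1/5) = 1)
M(L, j) = I*sqrt(14) (M(L, j) = sqrt(1 - 3*5) = sqrt(1 - 15) = sqrt(-14) = I*sqrt(14))
98*M(a, (4 + 2)*2) - 23 = 98*(I*sqrt(14)) - 23 = 98*I*sqrt(14) - 23 = -23 + 98*I*sqrt(14)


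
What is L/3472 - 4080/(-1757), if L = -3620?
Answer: 278765/217868 ≈ 1.2795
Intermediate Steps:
L/3472 - 4080/(-1757) = -3620/3472 - 4080/(-1757) = -3620*1/3472 - 4080*(-1/1757) = -905/868 + 4080/1757 = 278765/217868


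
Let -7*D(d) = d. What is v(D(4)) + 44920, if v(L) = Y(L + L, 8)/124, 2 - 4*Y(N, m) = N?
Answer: 77981131/1736 ≈ 44920.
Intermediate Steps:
Y(N, m) = ½ - N/4
D(d) = -d/7
v(L) = 1/248 - L/248 (v(L) = (½ - (L + L)/4)/124 = (½ - L/2)*(1/124) = 1/248 - L/248)
v(D(4)) + 44920 = (1/248 - (-1)*4/1736) + 44920 = (1/248 - 1/248*(-4/7)) + 44920 = (1/248 + 1/434) + 44920 = 11/1736 + 44920 = 77981131/1736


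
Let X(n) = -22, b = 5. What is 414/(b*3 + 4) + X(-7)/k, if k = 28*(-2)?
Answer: 11801/532 ≈ 22.182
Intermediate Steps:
k = -56
414/(b*3 + 4) + X(-7)/k = 414/(5*3 + 4) - 22/(-56) = 414/(15 + 4) - 22*(-1/56) = 414/19 + 11/28 = 11801/532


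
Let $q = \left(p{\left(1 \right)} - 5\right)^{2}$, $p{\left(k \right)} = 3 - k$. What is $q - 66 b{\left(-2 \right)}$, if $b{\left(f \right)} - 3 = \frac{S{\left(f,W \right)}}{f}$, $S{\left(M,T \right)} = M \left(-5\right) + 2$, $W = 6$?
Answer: $207$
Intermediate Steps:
$S{\left(M,T \right)} = 2 - 5 M$ ($S{\left(M,T \right)} = - 5 M + 2 = 2 - 5 M$)
$q = 9$ ($q = \left(\left(3 - 1\right) - 5\right)^{2} = \left(2 - 5\right)^{2} = \left(-3\right)^{2} = 9$)
$b{\left(f \right)} = 3 + \frac{2 - 5 f}{f}$
$q - 66 b{\left(-2 \right)} = 9 - 66 \left(-2 + \frac{2}{-2}\right) = 9 - 66 \left(-2 + 2 \left(- \frac{1}{2}\right)\right) = 9 - 66 \left(-2 - 1\right) = 9 - -198 = 9 + 198 = 207$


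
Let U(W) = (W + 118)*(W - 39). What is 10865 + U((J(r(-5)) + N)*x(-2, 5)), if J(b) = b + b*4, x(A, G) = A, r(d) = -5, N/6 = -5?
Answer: 27053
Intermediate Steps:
N = -30 (N = 6*(-5) = -30)
J(b) = 5*b (J(b) = b + 4*b = 5*b)
U(W) = (-39 + W)*(118 + W) (U(W) = (118 + W)*(-39 + W) = (-39 + W)*(118 + W))
10865 + U((J(r(-5)) + N)*x(-2, 5)) = 10865 + (-4602 + ((5*(-5) - 30)*(-2))² + 79*((5*(-5) - 30)*(-2))) = 10865 + (-4602 + ((-25 - 30)*(-2))² + 79*((-25 - 30)*(-2))) = 10865 + (-4602 + (-55*(-2))² + 79*(-55*(-2))) = 10865 + (-4602 + 110² + 79*110) = 10865 + (-4602 + 12100 + 8690) = 10865 + 16188 = 27053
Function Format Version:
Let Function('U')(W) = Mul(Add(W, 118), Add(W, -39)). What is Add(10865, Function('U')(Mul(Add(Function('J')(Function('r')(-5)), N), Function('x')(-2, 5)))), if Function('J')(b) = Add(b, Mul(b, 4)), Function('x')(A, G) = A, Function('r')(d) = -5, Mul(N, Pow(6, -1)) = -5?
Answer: 27053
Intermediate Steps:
N = -30 (N = Mul(6, -5) = -30)
Function('J')(b) = Mul(5, b) (Function('J')(b) = Add(b, Mul(4, b)) = Mul(5, b))
Function('U')(W) = Mul(Add(-39, W), Add(118, W)) (Function('U')(W) = Mul(Add(118, W), Add(-39, W)) = Mul(Add(-39, W), Add(118, W)))
Add(10865, Function('U')(Mul(Add(Function('J')(Function('r')(-5)), N), Function('x')(-2, 5)))) = Add(10865, Add(-4602, Pow(Mul(Add(Mul(5, -5), -30), -2), 2), Mul(79, Mul(Add(Mul(5, -5), -30), -2)))) = Add(10865, Add(-4602, Pow(Mul(Add(-25, -30), -2), 2), Mul(79, Mul(Add(-25, -30), -2)))) = Add(10865, Add(-4602, Pow(Mul(-55, -2), 2), Mul(79, Mul(-55, -2)))) = Add(10865, Add(-4602, Pow(110, 2), Mul(79, 110))) = Add(10865, Add(-4602, 12100, 8690)) = Add(10865, 16188) = 27053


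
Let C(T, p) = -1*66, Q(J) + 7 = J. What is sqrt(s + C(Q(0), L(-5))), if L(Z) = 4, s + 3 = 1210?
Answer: sqrt(1141) ≈ 33.779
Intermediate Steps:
s = 1207 (s = -3 + 1210 = 1207)
Q(J) = -7 + J
C(T, p) = -66
sqrt(s + C(Q(0), L(-5))) = sqrt(1207 - 66) = sqrt(1141)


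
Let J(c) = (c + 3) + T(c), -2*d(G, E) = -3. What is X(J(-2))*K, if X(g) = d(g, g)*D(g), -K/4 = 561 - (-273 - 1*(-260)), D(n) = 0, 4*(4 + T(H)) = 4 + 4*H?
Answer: 0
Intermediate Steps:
T(H) = -3 + H (T(H) = -4 + (4 + 4*H)/4 = -4 + (1 + H) = -3 + H)
d(G, E) = 3/2 (d(G, E) = -1/2*(-3) = 3/2)
K = -2296 (K = -4*(561 - (-273 - 1*(-260))) = -4*(561 - (-273 + 260)) = -4*(561 - 1*(-13)) = -4*(561 + 13) = -4*574 = -2296)
J(c) = 2*c (J(c) = (c + 3) + (-3 + c) = (3 + c) + (-3 + c) = 2*c)
X(g) = 0 (X(g) = (3/2)*0 = 0)
X(J(-2))*K = 0*(-2296) = 0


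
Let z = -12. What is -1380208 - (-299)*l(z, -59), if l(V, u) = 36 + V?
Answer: -1373032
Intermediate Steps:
-1380208 - (-299)*l(z, -59) = -1380208 - (-299)*(36 - 12) = -1380208 - (-299)*24 = -1380208 - 1*(-7176) = -1380208 + 7176 = -1373032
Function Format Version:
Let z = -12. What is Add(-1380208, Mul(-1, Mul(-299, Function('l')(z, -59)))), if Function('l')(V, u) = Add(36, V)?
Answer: -1373032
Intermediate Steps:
Add(-1380208, Mul(-1, Mul(-299, Function('l')(z, -59)))) = Add(-1380208, Mul(-1, Mul(-299, Add(36, -12)))) = Add(-1380208, Mul(-1, Mul(-299, 24))) = Add(-1380208, Mul(-1, -7176)) = Add(-1380208, 7176) = -1373032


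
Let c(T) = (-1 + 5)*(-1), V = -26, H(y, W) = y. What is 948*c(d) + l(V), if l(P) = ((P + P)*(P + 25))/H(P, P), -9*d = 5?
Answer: -3794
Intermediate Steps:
d = -5/9 (d = -1/9*5 = -5/9 ≈ -0.55556)
c(T) = -4 (c(T) = 4*(-1) = -4)
l(P) = 50 + 2*P (l(P) = ((P + P)*(P + 25))/P = ((2*P)*(25 + P))/P = (2*P*(25 + P))/P = 50 + 2*P)
948*c(d) + l(V) = 948*(-4) + (50 + 2*(-26)) = -3792 + (50 - 52) = -3792 - 2 = -3794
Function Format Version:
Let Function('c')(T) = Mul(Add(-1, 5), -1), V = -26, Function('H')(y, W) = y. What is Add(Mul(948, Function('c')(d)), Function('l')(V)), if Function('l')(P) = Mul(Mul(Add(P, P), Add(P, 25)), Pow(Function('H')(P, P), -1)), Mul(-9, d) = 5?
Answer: -3794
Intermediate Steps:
d = Rational(-5, 9) (d = Mul(Rational(-1, 9), 5) = Rational(-5, 9) ≈ -0.55556)
Function('c')(T) = -4 (Function('c')(T) = Mul(4, -1) = -4)
Function('l')(P) = Add(50, Mul(2, P)) (Function('l')(P) = Mul(Mul(Add(P, P), Add(P, 25)), Pow(P, -1)) = Mul(Mul(Mul(2, P), Add(25, P)), Pow(P, -1)) = Mul(Mul(2, P, Add(25, P)), Pow(P, -1)) = Add(50, Mul(2, P)))
Add(Mul(948, Function('c')(d)), Function('l')(V)) = Add(Mul(948, -4), Add(50, Mul(2, -26))) = Add(-3792, Add(50, -52)) = Add(-3792, -2) = -3794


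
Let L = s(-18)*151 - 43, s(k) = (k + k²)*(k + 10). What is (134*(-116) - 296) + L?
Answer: -385531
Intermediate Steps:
s(k) = (10 + k)*(k + k²) (s(k) = (k + k²)*(10 + k) = (10 + k)*(k + k²))
L = -369691 (L = -18*(10 + (-18)² + 11*(-18))*151 - 43 = -18*(10 + 324 - 198)*151 - 43 = -18*136*151 - 43 = -2448*151 - 43 = -369648 - 43 = -369691)
(134*(-116) - 296) + L = (134*(-116) - 296) - 369691 = (-15544 - 296) - 369691 = -15840 - 369691 = -385531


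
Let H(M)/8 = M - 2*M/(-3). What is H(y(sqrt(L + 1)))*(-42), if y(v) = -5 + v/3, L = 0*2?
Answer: 7840/3 ≈ 2613.3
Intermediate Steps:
L = 0
y(v) = -5 + v/3 (y(v) = -5 + v*(1/3) = -5 + v/3)
H(M) = 40*M/3 (H(M) = 8*(M - 2*M/(-3)) = 8*(M - 2*M*(-1)/3) = 8*(M - (-2)*M/3) = 8*(M + 2*M/3) = 8*(5*M/3) = 40*M/3)
H(y(sqrt(L + 1)))*(-42) = (40*(-5 + sqrt(0 + 1)/3)/3)*(-42) = (40*(-5 + sqrt(1)/3)/3)*(-42) = (40*(-5 + (1/3)*1)/3)*(-42) = (40*(-5 + 1/3)/3)*(-42) = ((40/3)*(-14/3))*(-42) = -560/9*(-42) = 7840/3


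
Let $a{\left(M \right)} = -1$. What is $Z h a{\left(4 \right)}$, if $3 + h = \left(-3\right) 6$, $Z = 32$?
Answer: $672$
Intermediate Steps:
$h = -21$ ($h = -3 - 18 = -21$)
$Z h a{\left(4 \right)} = 32 \left(-21\right) \left(-1\right) = \left(-672\right) \left(-1\right) = 672$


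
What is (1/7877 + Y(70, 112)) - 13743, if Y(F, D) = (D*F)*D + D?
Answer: 6809264774/7877 ≈ 8.6445e+5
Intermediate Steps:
Y(F, D) = D + F*D**2 (Y(F, D) = F*D**2 + D = D + F*D**2)
(1/7877 + Y(70, 112)) - 13743 = (1/7877 + 112*(1 + 112*70)) - 13743 = (1/7877 + 112*(1 + 7840)) - 13743 = (1/7877 + 112*7841) - 13743 = (1/7877 + 878192) - 13743 = 6917518385/7877 - 13743 = 6809264774/7877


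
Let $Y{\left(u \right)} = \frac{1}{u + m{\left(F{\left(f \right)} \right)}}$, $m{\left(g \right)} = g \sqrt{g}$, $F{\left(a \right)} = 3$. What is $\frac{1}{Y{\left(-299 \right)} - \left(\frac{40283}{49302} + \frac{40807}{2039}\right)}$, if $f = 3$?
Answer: $- \frac{9408278471590117612944}{196008813913541625004451} + \frac{15158449642591926 \sqrt{3}}{196008813913541625004451} \approx -0.047999$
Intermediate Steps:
$m{\left(g \right)} = g^{\frac{3}{2}}$
$Y{\left(u \right)} = \frac{1}{u + 3 \sqrt{3}}$ ($Y{\left(u \right)} = \frac{1}{u + 3^{\frac{3}{2}}} = \frac{1}{u + 3 \sqrt{3}}$)
$\frac{1}{Y{\left(-299 \right)} - \left(\frac{40283}{49302} + \frac{40807}{2039}\right)} = \frac{1}{\frac{1}{-299 + 3 \sqrt{3}} - \left(\frac{40283}{49302} + \frac{40807}{2039}\right)} = \frac{1}{\frac{1}{-299 + 3 \sqrt{3}} - \frac{2094003751}{100526778}} = \frac{1}{- \frac{2094003751}{100526778} + \frac{1}{-299 + 3 \sqrt{3}}}$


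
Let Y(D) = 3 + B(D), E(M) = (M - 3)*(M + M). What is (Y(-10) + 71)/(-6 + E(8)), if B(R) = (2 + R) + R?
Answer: 28/37 ≈ 0.75676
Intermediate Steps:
E(M) = 2*M*(-3 + M) (E(M) = (-3 + M)*(2*M) = 2*M*(-3 + M))
B(R) = 2 + 2*R
Y(D) = 5 + 2*D (Y(D) = 3 + (2 + 2*D) = 5 + 2*D)
(Y(-10) + 71)/(-6 + E(8)) = ((5 + 2*(-10)) + 71)/(-6 + 2*8*(-3 + 8)) = ((5 - 20) + 71)/(-6 + 2*8*5) = (-15 + 71)/(-6 + 80) = 56/74 = 56*(1/74) = 28/37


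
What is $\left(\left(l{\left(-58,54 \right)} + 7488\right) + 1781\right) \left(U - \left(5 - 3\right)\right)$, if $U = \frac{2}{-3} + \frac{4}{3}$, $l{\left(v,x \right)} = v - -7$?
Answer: $- \frac{36872}{3} \approx -12291.0$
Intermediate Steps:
$l{\left(v,x \right)} = 7 + v$ ($l{\left(v,x \right)} = v + 7 = 7 + v$)
$U = \frac{2}{3}$ ($U = 2 \left(- \frac{1}{3}\right) + 4 \cdot \frac{1}{3} = - \frac{2}{3} + \frac{4}{3} = \frac{2}{3} \approx 0.66667$)
$\left(\left(l{\left(-58,54 \right)} + 7488\right) + 1781\right) \left(U - \left(5 - 3\right)\right) = \left(\left(\left(7 - 58\right) + 7488\right) + 1781\right) \left(\frac{2}{3} - \left(5 - 3\right)\right) = \left(\left(-51 + 7488\right) + 1781\right) \left(\frac{2}{3} - \left(5 - 3\right)\right) = \left(7437 + 1781\right) \left(\frac{2}{3} - 2\right) = 9218 \left(\frac{2}{3} - 2\right) = 9218 \left(- \frac{4}{3}\right) = - \frac{36872}{3}$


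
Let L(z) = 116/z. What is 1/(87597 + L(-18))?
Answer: 9/788315 ≈ 1.1417e-5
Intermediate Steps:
1/(87597 + L(-18)) = 1/(87597 + 116/(-18)) = 1/(87597 + 116*(-1/18)) = 1/(87597 - 58/9) = 1/(788315/9) = 9/788315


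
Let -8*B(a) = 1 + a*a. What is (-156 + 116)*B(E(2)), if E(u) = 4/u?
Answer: 25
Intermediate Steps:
B(a) = -⅛ - a²/8 (B(a) = -(1 + a*a)/8 = -(1 + a²)/8 = -⅛ - a²/8)
(-156 + 116)*B(E(2)) = (-156 + 116)*(-⅛ - (4/2)²/8) = -40*(-⅛ - (4*(½))²/8) = -40*(-⅛ - ⅛*2²) = -40*(-⅛ - ⅛*4) = -40*(-⅛ - ½) = -40*(-5/8) = 25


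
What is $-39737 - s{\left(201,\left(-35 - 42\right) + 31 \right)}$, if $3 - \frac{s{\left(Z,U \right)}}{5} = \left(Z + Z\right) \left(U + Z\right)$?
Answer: $271798$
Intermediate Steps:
$s{\left(Z,U \right)} = 15 - 10 Z \left(U + Z\right)$ ($s{\left(Z,U \right)} = 15 - 5 \left(Z + Z\right) \left(U + Z\right) = 15 - 5 \cdot 2 Z \left(U + Z\right) = 15 - 10 Z \left(U + Z\right)$)
$-39737 - s{\left(201,\left(-35 - 42\right) + 31 \right)} = -39737 - \left(15 - 10 \cdot 201^{2} - 10 \left(\left(-35 - 42\right) + 31\right) 201\right) = -39737 - \left(15 - 404010 - 10 \left(-77 + 31\right) 201\right) = -39737 - \left(15 - 404010 - \left(-460\right) 201\right) = -39737 - \left(15 - 404010 + 92460\right) = -39737 - -311535 = -39737 + 311535 = 271798$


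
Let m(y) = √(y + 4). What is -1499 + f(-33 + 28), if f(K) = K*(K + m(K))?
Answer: -1474 - 5*I ≈ -1474.0 - 5.0*I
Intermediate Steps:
m(y) = √(4 + y)
f(K) = K*(K + √(4 + K))
-1499 + f(-33 + 28) = -1499 + (-33 + 28)*((-33 + 28) + √(4 + (-33 + 28))) = -1499 - 5*(-5 + √(4 - 5)) = -1499 - 5*(-5 + √(-1)) = -1499 - 5*(-5 + I) = -1499 + (25 - 5*I) = -1474 - 5*I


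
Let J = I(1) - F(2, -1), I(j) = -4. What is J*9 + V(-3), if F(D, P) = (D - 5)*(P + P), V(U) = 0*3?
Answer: -90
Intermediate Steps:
V(U) = 0
F(D, P) = 2*P*(-5 + D) (F(D, P) = (-5 + D)*(2*P) = 2*P*(-5 + D))
J = -10 (J = -4 - 2*(-1)*(-5 + 2) = -4 - 2*(-1)*(-3) = -4 - 1*6 = -4 - 6 = -10)
J*9 + V(-3) = -10*9 + 0 = -90 + 0 = -90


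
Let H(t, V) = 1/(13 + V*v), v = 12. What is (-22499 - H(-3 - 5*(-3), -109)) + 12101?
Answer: -13465409/1295 ≈ -10398.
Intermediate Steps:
H(t, V) = 1/(13 + 12*V) (H(t, V) = 1/(13 + V*12) = 1/(13 + 12*V))
(-22499 - H(-3 - 5*(-3), -109)) + 12101 = (-22499 - 1/(13 + 12*(-109))) + 12101 = (-22499 - 1/(13 - 1308)) + 12101 = (-22499 - 1/(-1295)) + 12101 = (-22499 - 1*(-1/1295)) + 12101 = (-22499 + 1/1295) + 12101 = -29136204/1295 + 12101 = -13465409/1295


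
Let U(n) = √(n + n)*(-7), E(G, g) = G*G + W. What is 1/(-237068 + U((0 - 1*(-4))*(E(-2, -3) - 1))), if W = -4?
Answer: I/(2*(-118534*I + 7*√2)) ≈ -4.2182e-6 + 3.5229e-10*I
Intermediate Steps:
E(G, g) = -4 + G² (E(G, g) = G*G - 4 = G² - 4 = -4 + G²)
U(n) = -7*√2*√n (U(n) = √(2*n)*(-7) = (√2*√n)*(-7) = -7*√2*√n)
1/(-237068 + U((0 - 1*(-4))*(E(-2, -3) - 1))) = 1/(-237068 - 7*√2*√((0 - 1*(-4))*((-4 + (-2)²) - 1))) = 1/(-237068 - 7*√2*√((0 + 4)*((-4 + 4) - 1))) = 1/(-237068 - 7*√2*√(4*(0 - 1))) = 1/(-237068 - 7*√2*√(4*(-1))) = 1/(-237068 - 7*√2*√(-4)) = 1/(-237068 - 7*√2*2*I) = 1/(-237068 - 14*I*√2)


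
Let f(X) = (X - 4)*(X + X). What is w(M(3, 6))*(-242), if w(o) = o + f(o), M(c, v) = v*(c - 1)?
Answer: -49368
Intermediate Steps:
M(c, v) = v*(-1 + c)
f(X) = 2*X*(-4 + X) (f(X) = (-4 + X)*(2*X) = 2*X*(-4 + X))
w(o) = o + 2*o*(-4 + o)
w(M(3, 6))*(-242) = ((6*(-1 + 3))*(-7 + 2*(6*(-1 + 3))))*(-242) = ((6*2)*(-7 + 2*(6*2)))*(-242) = (12*(-7 + 2*12))*(-242) = (12*(-7 + 24))*(-242) = (12*17)*(-242) = 204*(-242) = -49368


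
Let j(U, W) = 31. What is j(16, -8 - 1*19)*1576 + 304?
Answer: 49160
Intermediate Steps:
j(16, -8 - 1*19)*1576 + 304 = 31*1576 + 304 = 48856 + 304 = 49160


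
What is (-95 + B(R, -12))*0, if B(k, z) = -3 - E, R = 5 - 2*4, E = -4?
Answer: 0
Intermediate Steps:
R = -3 (R = 5 - 8 = -3)
B(k, z) = 1 (B(k, z) = -3 - 1*(-4) = -3 + 4 = 1)
(-95 + B(R, -12))*0 = (-95 + 1)*0 = -94*0 = 0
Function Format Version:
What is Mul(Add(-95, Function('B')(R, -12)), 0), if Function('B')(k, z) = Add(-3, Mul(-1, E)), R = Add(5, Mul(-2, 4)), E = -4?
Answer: 0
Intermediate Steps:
R = -3 (R = Add(5, -8) = -3)
Function('B')(k, z) = 1 (Function('B')(k, z) = Add(-3, Mul(-1, -4)) = Add(-3, 4) = 1)
Mul(Add(-95, Function('B')(R, -12)), 0) = Mul(Add(-95, 1), 0) = Mul(-94, 0) = 0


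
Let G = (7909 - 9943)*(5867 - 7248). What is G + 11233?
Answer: 2820187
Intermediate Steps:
G = 2808954 (G = -2034*(-1381) = 2808954)
G + 11233 = 2808954 + 11233 = 2820187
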